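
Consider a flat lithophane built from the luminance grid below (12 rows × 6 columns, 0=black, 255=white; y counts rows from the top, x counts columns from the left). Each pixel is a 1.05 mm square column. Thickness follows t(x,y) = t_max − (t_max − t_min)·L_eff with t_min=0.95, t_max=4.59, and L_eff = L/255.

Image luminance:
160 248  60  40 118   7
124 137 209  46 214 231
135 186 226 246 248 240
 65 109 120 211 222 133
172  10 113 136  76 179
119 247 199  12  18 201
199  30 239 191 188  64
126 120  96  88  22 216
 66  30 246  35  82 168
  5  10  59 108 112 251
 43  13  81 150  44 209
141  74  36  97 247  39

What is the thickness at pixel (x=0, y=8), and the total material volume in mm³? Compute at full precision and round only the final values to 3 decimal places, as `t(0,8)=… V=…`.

t(0,8)=3.648 V=220.481

span = t_max - t_min = 4.59 - 0.95 = 3.640
L(0,8) = 66, L_eff = 66/255 = 0.258824
t(0,8) = 4.59 - 3.640·0.258824 = 3.648
Σt over all 12·6 pixels = 1274888/6375 ≈ 199.9824314
V = pitch²·Σt = 1.05²·1274888/6375 = 220.481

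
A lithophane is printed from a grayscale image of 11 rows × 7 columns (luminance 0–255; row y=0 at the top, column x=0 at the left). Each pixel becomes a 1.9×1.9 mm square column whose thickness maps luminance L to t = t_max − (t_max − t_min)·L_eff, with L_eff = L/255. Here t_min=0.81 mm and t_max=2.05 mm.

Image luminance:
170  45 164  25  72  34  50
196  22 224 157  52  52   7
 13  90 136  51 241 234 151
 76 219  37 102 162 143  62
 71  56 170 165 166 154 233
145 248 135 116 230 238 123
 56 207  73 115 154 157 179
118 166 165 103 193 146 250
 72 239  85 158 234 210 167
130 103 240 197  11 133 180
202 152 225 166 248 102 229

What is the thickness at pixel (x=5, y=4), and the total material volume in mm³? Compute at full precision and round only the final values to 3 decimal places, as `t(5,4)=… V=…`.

span = t_max - t_min = 2.05 - 0.81 = 1.240
L(5,4) = 154, L_eff = 154/255 = 0.603922
t(5,4) = 2.05 - 1.240·0.603922 = 1.301
Σt over all 11·7 pixels = 2685727/25500 ≈ 105.3226275
V = pitch²·Σt = 1.9²·2685727/25500 = 380.215

t(5,4)=1.301 V=380.215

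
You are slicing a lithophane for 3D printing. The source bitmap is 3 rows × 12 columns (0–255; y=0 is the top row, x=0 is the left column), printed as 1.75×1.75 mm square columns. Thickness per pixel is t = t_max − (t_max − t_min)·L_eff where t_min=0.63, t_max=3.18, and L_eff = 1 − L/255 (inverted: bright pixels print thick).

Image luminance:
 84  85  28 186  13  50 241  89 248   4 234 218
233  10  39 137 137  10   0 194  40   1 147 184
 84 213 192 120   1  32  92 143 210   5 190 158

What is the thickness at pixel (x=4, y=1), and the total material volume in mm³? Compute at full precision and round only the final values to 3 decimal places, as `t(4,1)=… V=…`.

t(4,1)=2.000 V=193.550

span = t_max - t_min = 3.18 - 0.63 = 2.550
L(4,1) = 137, L_eff = 1 - 137/255 = 0.462745 (inverted)
t(4,1) = 3.18 - 2.550·0.462745 = 2.000
Σt over all 3·12 pixels = 63.2
V = pitch²·Σt = 1.75²·63.2 = 193.550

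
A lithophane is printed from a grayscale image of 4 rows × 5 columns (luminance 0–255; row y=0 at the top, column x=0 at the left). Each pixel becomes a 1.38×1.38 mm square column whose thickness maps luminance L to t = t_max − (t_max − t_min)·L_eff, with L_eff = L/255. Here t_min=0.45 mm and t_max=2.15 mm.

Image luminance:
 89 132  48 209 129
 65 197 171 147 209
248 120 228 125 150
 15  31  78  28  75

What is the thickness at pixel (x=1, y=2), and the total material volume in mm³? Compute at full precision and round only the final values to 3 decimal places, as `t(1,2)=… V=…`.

span = t_max - t_min = 2.15 - 0.45 = 1.700
L(1,2) = 120, L_eff = 120/255 = 0.470588
t(1,2) = 2.15 - 1.700·0.470588 = 1.350
Σt over all 4·5 pixels = 1978/75 ≈ 26.3733333
V = pitch²·Σt = 1.38²·1978/75 = 50.225

t(1,2)=1.350 V=50.225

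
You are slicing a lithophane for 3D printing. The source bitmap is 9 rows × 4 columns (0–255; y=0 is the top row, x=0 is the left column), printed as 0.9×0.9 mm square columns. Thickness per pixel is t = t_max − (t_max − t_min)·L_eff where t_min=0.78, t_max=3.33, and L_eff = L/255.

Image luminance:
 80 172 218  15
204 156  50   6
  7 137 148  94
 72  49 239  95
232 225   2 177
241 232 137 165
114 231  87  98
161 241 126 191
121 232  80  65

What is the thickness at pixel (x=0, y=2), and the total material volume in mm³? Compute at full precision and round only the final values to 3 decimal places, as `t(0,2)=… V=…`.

span = t_max - t_min = 3.33 - 0.78 = 2.550
L(0,2) = 7, L_eff = 7/255 = 0.027451
t(0,2) = 3.33 - 2.550·0.027451 = 3.260
Σt over all 9·4 pixels = 70.88
V = pitch²·Σt = 0.9²·70.88 = 57.413

t(0,2)=3.260 V=57.413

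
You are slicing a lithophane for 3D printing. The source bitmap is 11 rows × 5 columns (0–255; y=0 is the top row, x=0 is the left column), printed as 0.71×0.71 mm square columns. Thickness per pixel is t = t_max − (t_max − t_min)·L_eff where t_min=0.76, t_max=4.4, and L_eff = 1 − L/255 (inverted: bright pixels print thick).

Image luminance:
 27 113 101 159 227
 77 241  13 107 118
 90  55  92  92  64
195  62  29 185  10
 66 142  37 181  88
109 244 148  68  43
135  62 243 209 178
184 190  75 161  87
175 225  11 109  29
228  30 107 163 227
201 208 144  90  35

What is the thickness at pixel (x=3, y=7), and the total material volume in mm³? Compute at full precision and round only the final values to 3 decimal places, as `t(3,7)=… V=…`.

t(3,7)=3.058 V=69.204

span = t_max - t_min = 4.4 - 0.76 = 3.640
L(3,7) = 161, L_eff = 1 - 161/255 = 0.368627 (inverted)
t(3,7) = 4.4 - 3.640·0.368627 = 3.058
Σt over all 11·5 pixels = 875174/6375 ≈ 137.2821961
V = pitch²·Σt = 0.71²·875174/6375 = 69.204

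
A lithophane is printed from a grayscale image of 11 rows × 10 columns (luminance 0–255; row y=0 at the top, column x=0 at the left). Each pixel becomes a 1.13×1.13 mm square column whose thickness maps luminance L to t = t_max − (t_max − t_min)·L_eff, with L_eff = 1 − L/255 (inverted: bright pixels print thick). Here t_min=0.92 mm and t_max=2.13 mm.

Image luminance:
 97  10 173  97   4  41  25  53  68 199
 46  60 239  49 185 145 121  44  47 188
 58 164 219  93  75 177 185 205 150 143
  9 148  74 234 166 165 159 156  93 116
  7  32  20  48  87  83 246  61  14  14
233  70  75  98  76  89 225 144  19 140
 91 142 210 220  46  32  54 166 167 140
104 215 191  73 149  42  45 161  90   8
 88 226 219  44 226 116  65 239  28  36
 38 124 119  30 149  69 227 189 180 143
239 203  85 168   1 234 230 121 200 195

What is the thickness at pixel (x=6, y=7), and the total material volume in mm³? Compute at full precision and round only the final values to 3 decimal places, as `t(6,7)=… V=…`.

span = t_max - t_min = 2.13 - 0.92 = 1.210
L(6,7) = 45, L_eff = 1 - 45/255 = 0.823529 (inverted)
t(6,7) = 2.13 - 1.210·0.823529 = 1.134
Σt over all 11·10 pixels = 693033/4250 ≈ 163.0665882
V = pitch²·Σt = 1.13²·693033/4250 = 208.220

t(6,7)=1.134 V=208.220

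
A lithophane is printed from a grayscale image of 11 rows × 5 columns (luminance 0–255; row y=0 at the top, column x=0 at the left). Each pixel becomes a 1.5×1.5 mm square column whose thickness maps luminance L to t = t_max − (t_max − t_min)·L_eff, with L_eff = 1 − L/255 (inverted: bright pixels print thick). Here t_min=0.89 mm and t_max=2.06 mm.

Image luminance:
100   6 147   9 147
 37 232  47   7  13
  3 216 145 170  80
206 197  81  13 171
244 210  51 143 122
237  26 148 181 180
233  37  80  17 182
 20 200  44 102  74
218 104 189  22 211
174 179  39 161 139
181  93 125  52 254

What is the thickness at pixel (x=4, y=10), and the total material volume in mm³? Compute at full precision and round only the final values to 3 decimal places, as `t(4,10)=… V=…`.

span = t_max - t_min = 2.06 - 0.89 = 1.170
L(4,10) = 254, L_eff = 1 - 254/255 = 0.003922 (inverted)
t(4,10) = 2.06 - 1.170·0.003922 = 2.055
Σt over all 11·5 pixels = 169334/2125 ≈ 79.6865882
V = pitch²·Σt = 1.5²·169334/2125 = 179.295

t(4,10)=2.055 V=179.295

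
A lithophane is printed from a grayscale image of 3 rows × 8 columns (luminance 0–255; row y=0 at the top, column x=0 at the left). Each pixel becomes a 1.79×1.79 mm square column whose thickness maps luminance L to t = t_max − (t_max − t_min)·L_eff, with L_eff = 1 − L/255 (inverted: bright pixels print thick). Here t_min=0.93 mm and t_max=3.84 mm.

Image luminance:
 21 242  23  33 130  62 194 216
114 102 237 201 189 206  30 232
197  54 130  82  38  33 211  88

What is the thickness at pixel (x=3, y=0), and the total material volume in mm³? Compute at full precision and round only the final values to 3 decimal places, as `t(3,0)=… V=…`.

span = t_max - t_min = 3.84 - 0.93 = 2.910
L(3,0) = 33, L_eff = 1 - 33/255 = 0.870588 (inverted)
t(3,0) = 3.84 - 2.910·0.870588 = 1.307
Σt over all 3·8 pixels = 19481/340 ≈ 57.2970588
V = pitch²·Σt = 1.79²·19481/340 = 183.586

t(3,0)=1.307 V=183.586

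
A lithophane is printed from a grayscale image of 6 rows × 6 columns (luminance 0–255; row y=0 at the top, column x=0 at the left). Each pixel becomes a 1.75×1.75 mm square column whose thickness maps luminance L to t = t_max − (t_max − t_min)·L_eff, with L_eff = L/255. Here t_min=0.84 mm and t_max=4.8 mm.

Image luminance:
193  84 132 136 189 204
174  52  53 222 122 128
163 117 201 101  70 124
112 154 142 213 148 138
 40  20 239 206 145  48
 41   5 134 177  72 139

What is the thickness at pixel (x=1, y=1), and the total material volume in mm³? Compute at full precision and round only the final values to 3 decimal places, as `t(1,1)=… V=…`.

span = t_max - t_min = 4.8 - 0.84 = 3.960
L(1,1) = 52, L_eff = 52/255 = 0.203922
t(1,1) = 4.8 - 3.960·0.203922 = 3.992
Σt over all 6·6 pixels = 214146/2125 ≈ 100.7745882
V = pitch²·Σt = 1.75²·214146/2125 = 308.622

t(1,1)=3.992 V=308.622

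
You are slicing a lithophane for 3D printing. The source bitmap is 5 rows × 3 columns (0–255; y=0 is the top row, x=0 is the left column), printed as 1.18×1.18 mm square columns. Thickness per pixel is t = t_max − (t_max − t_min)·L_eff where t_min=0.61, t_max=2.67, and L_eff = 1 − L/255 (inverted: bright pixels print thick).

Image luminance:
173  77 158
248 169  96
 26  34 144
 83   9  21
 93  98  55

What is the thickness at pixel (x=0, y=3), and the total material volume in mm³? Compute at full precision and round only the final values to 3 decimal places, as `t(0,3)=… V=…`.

span = t_max - t_min = 2.67 - 0.61 = 2.060
L(0,3) = 83, L_eff = 1 - 83/255 = 0.674510 (inverted)
t(0,3) = 2.67 - 2.060·0.674510 = 1.281
Σt over all 5·3 pixels = 539029/25500 ≈ 21.1383922
V = pitch²·Σt = 1.18²·539029/25500 = 29.433

t(0,3)=1.281 V=29.433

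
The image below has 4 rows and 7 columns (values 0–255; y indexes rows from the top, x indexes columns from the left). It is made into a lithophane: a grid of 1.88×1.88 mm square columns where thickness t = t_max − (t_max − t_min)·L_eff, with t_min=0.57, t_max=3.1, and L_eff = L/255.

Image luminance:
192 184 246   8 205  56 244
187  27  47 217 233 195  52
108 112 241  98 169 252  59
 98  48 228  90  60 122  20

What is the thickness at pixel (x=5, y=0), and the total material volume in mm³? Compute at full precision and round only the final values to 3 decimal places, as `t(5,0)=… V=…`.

t(5,0)=2.544 V=173.602

span = t_max - t_min = 3.1 - 0.57 = 2.530
L(5,0) = 56, L_eff = 56/255 = 0.219608
t(5,0) = 3.1 - 2.530·0.219608 = 2.544
Σt over all 4·7 pixels = 208751/4250 ≈ 49.1178824
V = pitch²·Σt = 1.88²·208751/4250 = 173.602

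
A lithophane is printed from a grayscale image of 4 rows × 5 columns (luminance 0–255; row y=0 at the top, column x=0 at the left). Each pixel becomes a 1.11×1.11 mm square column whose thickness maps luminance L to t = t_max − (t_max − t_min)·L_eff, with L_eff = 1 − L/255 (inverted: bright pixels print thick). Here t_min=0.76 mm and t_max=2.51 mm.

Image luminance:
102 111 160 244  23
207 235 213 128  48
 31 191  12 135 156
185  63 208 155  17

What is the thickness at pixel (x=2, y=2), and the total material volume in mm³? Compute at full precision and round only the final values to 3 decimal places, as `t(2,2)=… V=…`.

t(2,2)=0.842 V=40.915

span = t_max - t_min = 2.51 - 0.76 = 1.750
L(2,2) = 12, L_eff = 1 - 12/255 = 0.952941 (inverted)
t(2,2) = 2.51 - 1.750·0.952941 = 0.842
Σt over all 4·5 pixels = 8468/255 ≈ 33.2078431
V = pitch²·Σt = 1.11²·8468/255 = 40.915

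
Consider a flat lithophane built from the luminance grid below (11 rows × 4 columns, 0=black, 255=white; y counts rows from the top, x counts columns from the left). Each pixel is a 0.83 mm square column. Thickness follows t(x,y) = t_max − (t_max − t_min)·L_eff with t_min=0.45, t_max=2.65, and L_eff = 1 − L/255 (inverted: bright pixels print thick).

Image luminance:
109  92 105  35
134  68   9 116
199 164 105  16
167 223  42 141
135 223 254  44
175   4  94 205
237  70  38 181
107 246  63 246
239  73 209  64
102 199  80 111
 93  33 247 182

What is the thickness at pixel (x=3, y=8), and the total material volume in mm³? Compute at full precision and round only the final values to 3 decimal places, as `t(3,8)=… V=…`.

span = t_max - t_min = 2.65 - 0.45 = 2.200
L(3,8) = 64, L_eff = 1 - 64/255 = 0.749020 (inverted)
t(3,8) = 2.65 - 2.200·0.749020 = 1.002
Σt over all 11·4 pixels = 29238/425 ≈ 68.7952941
V = pitch²·Σt = 0.83²·29238/425 = 47.393

t(3,8)=1.002 V=47.393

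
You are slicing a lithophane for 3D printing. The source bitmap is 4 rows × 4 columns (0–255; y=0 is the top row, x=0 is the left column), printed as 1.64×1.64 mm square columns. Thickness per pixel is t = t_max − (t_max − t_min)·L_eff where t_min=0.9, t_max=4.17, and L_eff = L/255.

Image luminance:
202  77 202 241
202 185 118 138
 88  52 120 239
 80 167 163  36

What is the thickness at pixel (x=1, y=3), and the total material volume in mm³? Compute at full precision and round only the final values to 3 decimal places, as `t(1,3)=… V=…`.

t(1,3)=2.028 V=99.778

span = t_max - t_min = 4.17 - 0.9 = 3.270
L(1,3) = 167, L_eff = 167/255 = 0.654902
t(1,3) = 4.17 - 3.270·0.654902 = 2.028
Σt over all 4·4 pixels = 31533/850 ≈ 37.0976471
V = pitch²·Σt = 1.64²·31533/850 = 99.778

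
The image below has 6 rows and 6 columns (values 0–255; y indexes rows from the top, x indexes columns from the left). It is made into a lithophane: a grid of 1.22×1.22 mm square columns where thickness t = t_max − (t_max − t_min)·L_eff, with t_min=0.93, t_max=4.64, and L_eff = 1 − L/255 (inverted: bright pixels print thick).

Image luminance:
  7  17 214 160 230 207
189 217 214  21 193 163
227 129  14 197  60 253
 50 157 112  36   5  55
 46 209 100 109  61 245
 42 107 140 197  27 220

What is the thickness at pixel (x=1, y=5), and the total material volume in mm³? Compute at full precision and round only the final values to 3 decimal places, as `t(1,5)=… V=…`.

span = t_max - t_min = 4.64 - 0.93 = 3.710
L(1,5) = 107, L_eff = 1 - 107/255 = 0.580392 (inverted)
t(1,5) = 4.64 - 3.710·0.580392 = 2.487
Σt over all 6·6 pixels = 257147/2550 ≈ 100.8419608
V = pitch²·Σt = 1.22²·257147/2550 = 150.093

t(1,5)=2.487 V=150.093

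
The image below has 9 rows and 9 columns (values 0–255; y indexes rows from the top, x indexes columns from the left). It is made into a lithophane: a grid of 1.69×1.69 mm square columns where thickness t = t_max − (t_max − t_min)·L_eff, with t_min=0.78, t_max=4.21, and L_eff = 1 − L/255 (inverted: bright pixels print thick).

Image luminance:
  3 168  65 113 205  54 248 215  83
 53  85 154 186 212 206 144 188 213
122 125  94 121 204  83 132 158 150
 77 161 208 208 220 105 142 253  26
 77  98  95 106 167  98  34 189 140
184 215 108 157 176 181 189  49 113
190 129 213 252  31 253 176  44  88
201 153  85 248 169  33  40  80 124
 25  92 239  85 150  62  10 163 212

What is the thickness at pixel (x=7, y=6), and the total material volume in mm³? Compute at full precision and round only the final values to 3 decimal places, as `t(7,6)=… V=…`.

span = t_max - t_min = 4.21 - 0.78 = 3.430
L(7,6) = 44, L_eff = 1 - 44/255 = 0.827451 (inverted)
t(7,6) = 4.21 - 3.430·0.827451 = 1.372
Σt over all 9·9 pixels = 5420791/25500 ≈ 212.5800392
V = pitch²·Σt = 1.69²·5420791/25500 = 607.150

t(7,6)=1.372 V=607.150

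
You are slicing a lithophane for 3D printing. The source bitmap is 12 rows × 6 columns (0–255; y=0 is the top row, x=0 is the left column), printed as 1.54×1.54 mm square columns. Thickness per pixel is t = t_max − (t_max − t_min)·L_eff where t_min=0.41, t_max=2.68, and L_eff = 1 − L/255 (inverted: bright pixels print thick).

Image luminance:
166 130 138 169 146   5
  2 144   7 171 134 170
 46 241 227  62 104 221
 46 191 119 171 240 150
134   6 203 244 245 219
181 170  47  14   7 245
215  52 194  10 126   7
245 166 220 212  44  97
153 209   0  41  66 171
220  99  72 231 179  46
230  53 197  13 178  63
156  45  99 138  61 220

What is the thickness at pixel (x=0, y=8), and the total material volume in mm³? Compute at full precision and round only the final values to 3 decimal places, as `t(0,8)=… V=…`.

span = t_max - t_min = 2.68 - 0.41 = 2.270
L(0,8) = 153, L_eff = 1 - 153/255 = 0.400000 (inverted)
t(0,8) = 2.68 - 2.270·0.400000 = 1.772
Σt over all 12·6 pixels = 2896321/25500 ≈ 113.5812157
V = pitch²·Σt = 1.54²·2896321/25500 = 269.369

t(0,8)=1.772 V=269.369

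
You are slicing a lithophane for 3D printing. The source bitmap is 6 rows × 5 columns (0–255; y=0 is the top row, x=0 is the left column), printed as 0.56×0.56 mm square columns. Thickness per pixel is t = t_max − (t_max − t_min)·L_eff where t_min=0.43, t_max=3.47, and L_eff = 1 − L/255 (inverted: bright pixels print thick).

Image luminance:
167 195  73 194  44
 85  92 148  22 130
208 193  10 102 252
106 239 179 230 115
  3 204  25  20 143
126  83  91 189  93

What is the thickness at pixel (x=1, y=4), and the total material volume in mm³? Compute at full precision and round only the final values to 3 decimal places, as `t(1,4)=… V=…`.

span = t_max - t_min = 3.47 - 0.43 = 3.040
L(1,4) = 204, L_eff = 1 - 204/255 = 0.200000 (inverted)
t(1,4) = 3.47 - 3.040·0.200000 = 2.862
Σt over all 6·5 pixels = 736147/12750 ≈ 57.7370196
V = pitch²·Σt = 0.56²·736147/12750 = 18.106

t(1,4)=2.862 V=18.106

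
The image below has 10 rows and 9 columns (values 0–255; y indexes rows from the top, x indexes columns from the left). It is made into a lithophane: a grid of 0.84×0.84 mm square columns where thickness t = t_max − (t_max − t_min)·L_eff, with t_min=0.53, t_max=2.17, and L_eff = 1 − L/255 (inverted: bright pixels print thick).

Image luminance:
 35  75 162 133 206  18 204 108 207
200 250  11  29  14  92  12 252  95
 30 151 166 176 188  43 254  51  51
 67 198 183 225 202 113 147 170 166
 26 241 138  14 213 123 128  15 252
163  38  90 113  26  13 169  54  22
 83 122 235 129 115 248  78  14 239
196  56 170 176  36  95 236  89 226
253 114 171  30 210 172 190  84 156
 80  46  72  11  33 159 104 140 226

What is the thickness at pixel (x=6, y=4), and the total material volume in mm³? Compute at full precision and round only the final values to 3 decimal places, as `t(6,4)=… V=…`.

t(6,4)=1.353 V=85.009

span = t_max - t_min = 2.17 - 0.53 = 1.640
L(6,4) = 128, L_eff = 1 - 128/255 = 0.498039 (inverted)
t(6,4) = 2.17 - 1.640·0.498039 = 1.353
Σt over all 10·9 pixels = 512029/4250 ≈ 120.4774118
V = pitch²·Σt = 0.84²·512029/4250 = 85.009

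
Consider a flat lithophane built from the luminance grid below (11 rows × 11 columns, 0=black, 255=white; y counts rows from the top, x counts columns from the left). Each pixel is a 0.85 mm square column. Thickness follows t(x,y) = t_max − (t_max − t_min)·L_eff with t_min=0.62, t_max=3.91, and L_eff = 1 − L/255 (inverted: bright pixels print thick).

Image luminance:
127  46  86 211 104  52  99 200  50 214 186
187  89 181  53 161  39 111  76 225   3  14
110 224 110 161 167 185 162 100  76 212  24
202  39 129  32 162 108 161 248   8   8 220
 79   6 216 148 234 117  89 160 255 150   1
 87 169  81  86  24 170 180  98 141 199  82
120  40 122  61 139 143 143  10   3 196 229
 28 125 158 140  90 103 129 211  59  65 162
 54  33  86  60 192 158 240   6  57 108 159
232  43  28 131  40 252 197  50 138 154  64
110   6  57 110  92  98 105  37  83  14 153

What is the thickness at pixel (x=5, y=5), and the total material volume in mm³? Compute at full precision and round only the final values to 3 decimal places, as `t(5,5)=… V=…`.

span = t_max - t_min = 3.91 - 0.62 = 3.290
L(5,5) = 170, L_eff = 1 - 170/255 = 0.333333 (inverted)
t(5,5) = 3.91 - 3.290·0.333333 = 2.813
Σt over all 11·11 pixels = 382639/1500 ≈ 255.0926667
V = pitch²·Σt = 0.85²·382639/1500 = 184.304

t(5,5)=2.813 V=184.304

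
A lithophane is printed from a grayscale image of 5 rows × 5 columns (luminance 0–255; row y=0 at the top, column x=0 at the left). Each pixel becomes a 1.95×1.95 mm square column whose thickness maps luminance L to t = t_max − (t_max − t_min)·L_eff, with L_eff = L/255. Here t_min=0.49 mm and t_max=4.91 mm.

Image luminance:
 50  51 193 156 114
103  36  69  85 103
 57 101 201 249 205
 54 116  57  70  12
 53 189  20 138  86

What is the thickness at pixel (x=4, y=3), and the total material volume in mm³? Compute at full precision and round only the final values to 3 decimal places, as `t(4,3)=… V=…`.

t(4,3)=4.702 V=297.500

span = t_max - t_min = 4.91 - 0.49 = 4.420
L(4,3) = 12, L_eff = 12/255 = 0.047059
t(4,3) = 4.91 - 4.420·0.047059 = 4.702
Σt over all 5·5 pixels = 78.238
V = pitch²·Σt = 1.95²·78.238 = 297.500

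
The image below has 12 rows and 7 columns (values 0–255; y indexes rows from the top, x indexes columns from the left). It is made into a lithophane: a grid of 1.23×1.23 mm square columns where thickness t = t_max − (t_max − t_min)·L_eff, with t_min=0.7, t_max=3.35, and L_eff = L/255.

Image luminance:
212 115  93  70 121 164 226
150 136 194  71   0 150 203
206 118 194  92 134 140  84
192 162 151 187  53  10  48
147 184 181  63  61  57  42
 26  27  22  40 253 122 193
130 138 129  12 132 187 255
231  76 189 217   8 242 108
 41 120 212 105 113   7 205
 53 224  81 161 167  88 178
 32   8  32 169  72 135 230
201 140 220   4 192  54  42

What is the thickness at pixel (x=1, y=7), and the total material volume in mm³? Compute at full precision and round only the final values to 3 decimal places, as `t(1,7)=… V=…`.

span = t_max - t_min = 3.35 - 0.7 = 2.650
L(1,7) = 76, L_eff = 76/255 = 0.298039
t(1,7) = 3.35 - 2.650·0.298039 = 2.560
Σt over all 12·7 pixels = 147023/850 ≈ 172.9682353
V = pitch²·Σt = 1.23²·147023/850 = 261.684

t(1,7)=2.560 V=261.684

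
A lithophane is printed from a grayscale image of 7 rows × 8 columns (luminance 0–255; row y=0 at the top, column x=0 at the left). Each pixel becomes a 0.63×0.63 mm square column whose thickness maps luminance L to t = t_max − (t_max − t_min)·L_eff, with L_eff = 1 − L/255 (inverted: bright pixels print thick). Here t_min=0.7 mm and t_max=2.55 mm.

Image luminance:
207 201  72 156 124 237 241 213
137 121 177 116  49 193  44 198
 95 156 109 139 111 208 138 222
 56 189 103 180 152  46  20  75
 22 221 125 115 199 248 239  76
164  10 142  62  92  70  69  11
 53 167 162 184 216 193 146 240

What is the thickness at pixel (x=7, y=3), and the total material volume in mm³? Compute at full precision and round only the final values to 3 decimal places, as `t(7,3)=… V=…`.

t(7,3)=1.244 V=37.762

span = t_max - t_min = 2.55 - 0.7 = 1.850
L(7,3) = 75, L_eff = 1 - 75/255 = 0.705882 (inverted)
t(7,3) = 2.55 - 1.850·0.705882 = 1.244
Σt over all 7·8 pixels = 485227/5100 ≈ 95.1425490
V = pitch²·Σt = 0.63²·485227/5100 = 37.762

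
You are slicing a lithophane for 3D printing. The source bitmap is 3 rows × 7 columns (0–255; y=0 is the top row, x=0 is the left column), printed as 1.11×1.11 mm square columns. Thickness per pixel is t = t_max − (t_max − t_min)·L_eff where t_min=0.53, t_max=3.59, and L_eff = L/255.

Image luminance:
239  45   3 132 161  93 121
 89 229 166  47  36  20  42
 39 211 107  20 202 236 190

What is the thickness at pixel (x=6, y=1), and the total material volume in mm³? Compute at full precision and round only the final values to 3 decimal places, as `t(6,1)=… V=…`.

t(6,1)=3.086 V=56.990

span = t_max - t_min = 3.59 - 0.53 = 3.060
L(6,1) = 42, L_eff = 42/255 = 0.164706
t(6,1) = 3.59 - 3.060·0.164706 = 3.086
Σt over all 3·7 pixels = 46.254
V = pitch²·Σt = 1.11²·46.254 = 56.990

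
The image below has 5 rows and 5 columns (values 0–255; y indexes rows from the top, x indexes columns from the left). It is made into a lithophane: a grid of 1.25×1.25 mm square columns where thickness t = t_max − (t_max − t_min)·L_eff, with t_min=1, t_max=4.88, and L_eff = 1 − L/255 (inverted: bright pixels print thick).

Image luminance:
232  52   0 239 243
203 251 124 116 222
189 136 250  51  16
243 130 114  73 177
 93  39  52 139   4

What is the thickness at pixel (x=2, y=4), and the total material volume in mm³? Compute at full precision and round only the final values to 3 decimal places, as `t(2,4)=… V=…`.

t(2,4)=1.791 V=119.611

span = t_max - t_min = 4.88 - 1 = 3.880
L(2,4) = 52, L_eff = 1 - 52/255 = 0.796078 (inverted)
t(2,4) = 4.88 - 3.880·0.796078 = 1.791
Σt over all 5·5 pixels = 488011/6375 ≈ 76.5507451
V = pitch²·Σt = 1.25²·488011/6375 = 119.611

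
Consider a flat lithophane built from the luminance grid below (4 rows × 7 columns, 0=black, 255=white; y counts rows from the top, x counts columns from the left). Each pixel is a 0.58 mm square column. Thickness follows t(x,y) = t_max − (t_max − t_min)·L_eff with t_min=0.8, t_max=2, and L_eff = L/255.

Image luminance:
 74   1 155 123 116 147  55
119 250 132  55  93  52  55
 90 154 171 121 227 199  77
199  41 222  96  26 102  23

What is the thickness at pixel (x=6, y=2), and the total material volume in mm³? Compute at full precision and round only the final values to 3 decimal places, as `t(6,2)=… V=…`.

t(6,2)=1.638 V=13.812

span = t_max - t_min = 2 - 0.8 = 1.200
L(6,2) = 77, L_eff = 77/255 = 0.301961
t(6,2) = 2 - 1.200·0.301961 = 1.638
Σt over all 4·7 pixels = 698/17 ≈ 41.0588235
V = pitch²·Σt = 0.58²·698/17 = 13.812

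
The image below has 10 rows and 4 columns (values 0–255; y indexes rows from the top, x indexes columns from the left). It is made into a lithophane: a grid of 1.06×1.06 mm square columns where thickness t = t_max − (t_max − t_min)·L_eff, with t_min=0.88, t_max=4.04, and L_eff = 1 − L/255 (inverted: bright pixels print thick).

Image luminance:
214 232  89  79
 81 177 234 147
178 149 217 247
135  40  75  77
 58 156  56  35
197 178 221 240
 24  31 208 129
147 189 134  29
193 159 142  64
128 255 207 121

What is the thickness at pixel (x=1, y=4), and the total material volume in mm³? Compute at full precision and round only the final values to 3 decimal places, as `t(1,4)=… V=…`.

t(1,4)=2.813 V=118.527

span = t_max - t_min = 4.04 - 0.88 = 3.160
L(1,4) = 156, L_eff = 1 - 156/255 = 0.388235 (inverted)
t(1,4) = 4.04 - 3.160·0.388235 = 2.813
Σt over all 10·4 pixels = 672488/6375 ≈ 105.4883137
V = pitch²·Σt = 1.06²·672488/6375 = 118.527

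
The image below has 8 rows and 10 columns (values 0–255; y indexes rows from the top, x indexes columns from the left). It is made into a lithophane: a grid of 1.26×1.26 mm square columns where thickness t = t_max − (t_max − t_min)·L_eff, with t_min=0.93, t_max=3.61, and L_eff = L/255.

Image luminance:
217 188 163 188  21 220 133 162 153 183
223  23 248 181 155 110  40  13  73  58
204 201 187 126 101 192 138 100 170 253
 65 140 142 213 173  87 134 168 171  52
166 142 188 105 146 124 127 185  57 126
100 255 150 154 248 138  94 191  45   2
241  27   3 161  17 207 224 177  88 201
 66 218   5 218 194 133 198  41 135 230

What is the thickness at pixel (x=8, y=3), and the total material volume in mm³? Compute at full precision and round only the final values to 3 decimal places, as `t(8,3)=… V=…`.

span = t_max - t_min = 3.61 - 0.93 = 2.680
L(8,3) = 171, L_eff = 171/255 = 0.670588
t(8,3) = 3.61 - 2.680·0.670588 = 1.813
Σt over all 8·10 pixels = 1084268/6375 ≈ 170.0812549
V = pitch²·Σt = 1.26²·1084268/6375 = 270.021

t(8,3)=1.813 V=270.021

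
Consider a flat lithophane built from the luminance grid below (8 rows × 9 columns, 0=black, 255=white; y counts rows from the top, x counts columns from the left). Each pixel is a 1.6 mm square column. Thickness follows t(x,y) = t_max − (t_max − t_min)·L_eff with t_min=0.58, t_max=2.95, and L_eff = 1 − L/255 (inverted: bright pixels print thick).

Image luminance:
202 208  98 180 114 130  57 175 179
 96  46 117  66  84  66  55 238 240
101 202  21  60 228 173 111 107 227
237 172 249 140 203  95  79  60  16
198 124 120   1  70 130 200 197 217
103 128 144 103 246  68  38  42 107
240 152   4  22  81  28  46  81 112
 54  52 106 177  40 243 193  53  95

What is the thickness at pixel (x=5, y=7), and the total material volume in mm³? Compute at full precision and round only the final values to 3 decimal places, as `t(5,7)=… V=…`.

span = t_max - t_min = 2.95 - 0.58 = 2.370
L(5,7) = 243, L_eff = 1 - 243/255 = 0.047059 (inverted)
t(5,7) = 2.95 - 2.370·0.047059 = 2.838
Σt over all 8·9 pixels = 1053873/8500 ≈ 123.9850588
V = pitch²·Σt = 1.6²·1053873/8500 = 317.402

t(5,7)=2.838 V=317.402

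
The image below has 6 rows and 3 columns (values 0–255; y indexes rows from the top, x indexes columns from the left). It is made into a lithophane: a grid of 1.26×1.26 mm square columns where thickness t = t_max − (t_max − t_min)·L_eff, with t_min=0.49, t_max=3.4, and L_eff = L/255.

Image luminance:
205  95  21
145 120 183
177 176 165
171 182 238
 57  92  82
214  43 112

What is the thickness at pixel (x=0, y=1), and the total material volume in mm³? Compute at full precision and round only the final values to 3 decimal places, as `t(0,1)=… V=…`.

span = t_max - t_min = 3.4 - 0.49 = 2.910
L(0,1) = 145, L_eff = 145/255 = 0.568627
t(0,1) = 3.4 - 2.910·0.568627 = 1.745
Σt over all 6·3 pixels = 139917/4250 ≈ 32.9216471
V = pitch²·Σt = 1.26²·139917/4250 = 52.266

t(0,1)=1.745 V=52.266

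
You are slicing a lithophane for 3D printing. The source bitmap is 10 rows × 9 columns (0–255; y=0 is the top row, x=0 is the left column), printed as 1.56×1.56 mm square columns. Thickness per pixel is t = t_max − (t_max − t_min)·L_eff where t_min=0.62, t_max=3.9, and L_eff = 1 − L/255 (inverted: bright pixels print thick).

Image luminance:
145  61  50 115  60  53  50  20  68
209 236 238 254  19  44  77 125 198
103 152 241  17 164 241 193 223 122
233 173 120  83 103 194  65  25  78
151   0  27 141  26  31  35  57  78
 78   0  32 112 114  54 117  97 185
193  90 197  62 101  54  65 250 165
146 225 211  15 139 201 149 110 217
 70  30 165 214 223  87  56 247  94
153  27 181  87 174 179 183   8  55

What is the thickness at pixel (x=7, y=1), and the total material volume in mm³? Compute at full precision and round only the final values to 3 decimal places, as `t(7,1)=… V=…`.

span = t_max - t_min = 3.9 - 0.62 = 3.280
L(7,1) = 125, L_eff = 1 - 125/255 = 0.509804 (inverted)
t(7,1) = 3.9 - 3.280·0.509804 = 2.228
Σt over all 10·9 pixels = 193.56
V = pitch²·Σt = 1.56²·193.56 = 471.048

t(7,1)=2.228 V=471.048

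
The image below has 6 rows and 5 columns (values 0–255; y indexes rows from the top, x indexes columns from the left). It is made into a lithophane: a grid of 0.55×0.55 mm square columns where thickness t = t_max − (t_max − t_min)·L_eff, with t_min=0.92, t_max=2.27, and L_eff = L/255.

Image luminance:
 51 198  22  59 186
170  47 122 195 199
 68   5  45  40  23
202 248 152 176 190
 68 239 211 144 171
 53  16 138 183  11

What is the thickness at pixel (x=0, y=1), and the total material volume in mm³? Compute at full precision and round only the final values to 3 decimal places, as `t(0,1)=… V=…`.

span = t_max - t_min = 2.27 - 0.92 = 1.350
L(0,1) = 170, L_eff = 170/255 = 0.666667
t(0,1) = 2.27 - 1.350·0.666667 = 1.370
Σt over all 6·5 pixels = 41541/850 ≈ 48.8717647
V = pitch²·Σt = 0.55²·41541/850 = 14.784

t(0,1)=1.370 V=14.784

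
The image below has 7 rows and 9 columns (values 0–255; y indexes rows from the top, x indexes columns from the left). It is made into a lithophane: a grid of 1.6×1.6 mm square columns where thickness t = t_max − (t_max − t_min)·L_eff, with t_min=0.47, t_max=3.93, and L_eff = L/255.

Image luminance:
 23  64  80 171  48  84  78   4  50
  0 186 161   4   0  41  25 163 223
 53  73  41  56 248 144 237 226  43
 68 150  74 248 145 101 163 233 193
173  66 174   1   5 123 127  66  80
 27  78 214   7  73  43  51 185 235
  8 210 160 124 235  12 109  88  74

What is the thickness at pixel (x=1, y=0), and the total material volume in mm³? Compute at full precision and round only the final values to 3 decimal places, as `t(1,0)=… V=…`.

span = t_max - t_min = 3.93 - 0.47 = 3.460
L(1,0) = 64, L_eff = 64/255 = 0.250980
t(1,0) = 3.93 - 3.460·0.250980 = 3.062
Σt over all 7·9 pixels = 4012991/25500 ≈ 157.3721961
V = pitch²·Σt = 1.6²·4012991/25500 = 402.873

t(1,0)=3.062 V=402.873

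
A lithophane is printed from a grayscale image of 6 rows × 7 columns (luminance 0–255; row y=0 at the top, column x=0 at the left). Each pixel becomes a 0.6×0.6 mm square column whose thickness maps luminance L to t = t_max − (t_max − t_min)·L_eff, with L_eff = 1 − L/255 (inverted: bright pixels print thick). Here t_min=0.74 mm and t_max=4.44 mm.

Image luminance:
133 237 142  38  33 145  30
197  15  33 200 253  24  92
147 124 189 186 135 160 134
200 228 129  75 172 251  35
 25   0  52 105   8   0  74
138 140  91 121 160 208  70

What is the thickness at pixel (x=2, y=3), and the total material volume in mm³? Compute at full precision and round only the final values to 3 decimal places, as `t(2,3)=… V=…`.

span = t_max - t_min = 4.44 - 0.74 = 3.700
L(2,3) = 129, L_eff = 1 - 129/255 = 0.494118 (inverted)
t(2,3) = 4.44 - 3.700·0.494118 = 2.612
Σt over all 6·7 pixels = 87209/850 ≈ 102.5988235
V = pitch²·Σt = 0.6²·87209/850 = 36.936

t(2,3)=2.612 V=36.936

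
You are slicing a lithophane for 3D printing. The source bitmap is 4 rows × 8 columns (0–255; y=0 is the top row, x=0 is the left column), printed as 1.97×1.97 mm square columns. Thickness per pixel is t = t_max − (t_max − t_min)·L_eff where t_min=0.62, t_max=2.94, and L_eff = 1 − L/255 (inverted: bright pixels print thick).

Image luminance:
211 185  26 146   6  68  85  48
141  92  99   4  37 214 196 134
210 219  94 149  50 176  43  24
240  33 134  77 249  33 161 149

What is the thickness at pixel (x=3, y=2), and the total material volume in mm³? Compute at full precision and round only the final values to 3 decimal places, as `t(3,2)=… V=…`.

span = t_max - t_min = 2.94 - 0.62 = 2.320
L(3,2) = 149, L_eff = 1 - 149/255 = 0.415686 (inverted)
t(3,2) = 2.94 - 2.320·0.415686 = 1.976
Σt over all 4·8 pixels = 342994/6375 ≈ 53.8029804
V = pitch²·Σt = 1.97²·342994/6375 = 208.804

t(3,2)=1.976 V=208.804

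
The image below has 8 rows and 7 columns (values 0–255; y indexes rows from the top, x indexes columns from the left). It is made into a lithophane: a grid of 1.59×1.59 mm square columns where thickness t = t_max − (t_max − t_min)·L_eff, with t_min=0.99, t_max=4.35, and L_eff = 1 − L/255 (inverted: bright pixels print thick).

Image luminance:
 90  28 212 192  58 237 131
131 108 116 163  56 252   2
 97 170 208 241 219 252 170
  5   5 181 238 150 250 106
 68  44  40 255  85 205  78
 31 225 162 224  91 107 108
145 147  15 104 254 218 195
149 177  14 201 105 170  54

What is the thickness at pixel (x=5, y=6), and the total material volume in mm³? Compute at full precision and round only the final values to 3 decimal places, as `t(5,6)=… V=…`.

span = t_max - t_min = 4.35 - 0.99 = 3.360
L(5,6) = 218, L_eff = 1 - 218/255 = 0.145098 (inverted)
t(5,6) = 4.35 - 3.360·0.145098 = 3.862
Σt over all 8·7 pixels = 334502/2125 ≈ 157.4127059
V = pitch²·Σt = 1.59²·334502/2125 = 397.955

t(5,6)=3.862 V=397.955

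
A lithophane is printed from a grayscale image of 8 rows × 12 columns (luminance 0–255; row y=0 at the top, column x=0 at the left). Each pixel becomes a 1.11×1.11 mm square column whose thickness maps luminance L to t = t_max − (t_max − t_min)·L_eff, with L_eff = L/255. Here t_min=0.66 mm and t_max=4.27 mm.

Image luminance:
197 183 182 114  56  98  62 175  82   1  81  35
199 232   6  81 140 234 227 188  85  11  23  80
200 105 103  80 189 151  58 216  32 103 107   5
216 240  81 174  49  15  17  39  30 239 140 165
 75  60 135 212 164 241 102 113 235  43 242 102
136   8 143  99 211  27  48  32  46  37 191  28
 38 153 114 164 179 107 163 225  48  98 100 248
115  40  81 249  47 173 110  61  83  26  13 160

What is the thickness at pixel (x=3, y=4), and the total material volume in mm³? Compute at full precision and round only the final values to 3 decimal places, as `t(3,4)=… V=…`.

t(3,4)=1.269 V=312.303

span = t_max - t_min = 4.27 - 0.66 = 3.610
L(3,4) = 212, L_eff = 212/255 = 0.831373
t(3,4) = 4.27 - 3.610·0.831373 = 1.269
Σt over all 8·12 pixels = 6463549/25500 ≈ 253.4725098
V = pitch²·Σt = 1.11²·6463549/25500 = 312.303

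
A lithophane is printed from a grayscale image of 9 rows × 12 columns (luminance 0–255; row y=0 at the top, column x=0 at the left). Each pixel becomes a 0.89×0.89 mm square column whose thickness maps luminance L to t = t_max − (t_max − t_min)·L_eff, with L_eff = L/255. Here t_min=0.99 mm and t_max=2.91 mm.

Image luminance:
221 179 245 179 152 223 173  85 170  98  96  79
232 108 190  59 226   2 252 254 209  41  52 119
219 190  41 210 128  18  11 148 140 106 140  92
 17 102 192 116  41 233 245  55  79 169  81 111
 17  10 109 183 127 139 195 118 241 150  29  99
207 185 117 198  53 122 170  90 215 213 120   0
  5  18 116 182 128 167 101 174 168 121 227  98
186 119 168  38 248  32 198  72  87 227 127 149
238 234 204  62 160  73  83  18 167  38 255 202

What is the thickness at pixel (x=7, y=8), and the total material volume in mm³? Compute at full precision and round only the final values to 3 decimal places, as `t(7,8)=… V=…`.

t(7,8)=2.774 V=162.313

span = t_max - t_min = 2.91 - 0.99 = 1.920
L(7,8) = 18, L_eff = 18/255 = 0.070588
t(7,8) = 2.91 - 1.920·0.070588 = 2.774
Σt over all 9·12 pixels = 87089/425 ≈ 204.9152941
V = pitch²·Σt = 0.89²·87089/425 = 162.313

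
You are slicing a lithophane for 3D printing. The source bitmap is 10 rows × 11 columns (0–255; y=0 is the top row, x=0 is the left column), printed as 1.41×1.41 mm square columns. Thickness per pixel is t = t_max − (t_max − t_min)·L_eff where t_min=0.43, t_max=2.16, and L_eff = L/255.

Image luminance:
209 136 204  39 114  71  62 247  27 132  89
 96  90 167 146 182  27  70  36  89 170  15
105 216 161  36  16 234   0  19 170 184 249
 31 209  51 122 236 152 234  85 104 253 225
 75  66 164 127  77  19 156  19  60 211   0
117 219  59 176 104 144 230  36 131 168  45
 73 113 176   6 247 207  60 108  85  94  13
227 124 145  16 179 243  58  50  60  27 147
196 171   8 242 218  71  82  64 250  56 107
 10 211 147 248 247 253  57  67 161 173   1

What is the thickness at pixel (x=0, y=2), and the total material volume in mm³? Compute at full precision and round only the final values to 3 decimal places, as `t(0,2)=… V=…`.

t(0,2)=1.448 V=291.486

span = t_max - t_min = 2.16 - 0.43 = 1.730
L(0,2) = 105, L_eff = 105/255 = 0.411765
t(0,2) = 2.16 - 1.730·0.411765 = 1.448
Σt over all 10·11 pixels = 3738697/25500 ≈ 146.6155686
V = pitch²·Σt = 1.41²·3738697/25500 = 291.486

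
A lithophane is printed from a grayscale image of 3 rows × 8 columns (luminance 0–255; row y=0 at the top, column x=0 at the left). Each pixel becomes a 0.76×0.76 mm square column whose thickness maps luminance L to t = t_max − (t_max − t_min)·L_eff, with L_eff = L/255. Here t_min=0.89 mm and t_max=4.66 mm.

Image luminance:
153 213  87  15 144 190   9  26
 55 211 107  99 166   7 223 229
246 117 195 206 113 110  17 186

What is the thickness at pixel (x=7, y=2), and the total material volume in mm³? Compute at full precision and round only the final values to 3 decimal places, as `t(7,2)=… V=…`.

span = t_max - t_min = 4.66 - 0.89 = 3.770
L(7,2) = 186, L_eff = 186/255 = 0.729412
t(7,2) = 4.66 - 3.770·0.729412 = 1.910
Σt over all 3·8 pixels = 418543/6375 ≈ 65.6538039
V = pitch²·Σt = 0.76²·418543/6375 = 37.922

t(7,2)=1.910 V=37.922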